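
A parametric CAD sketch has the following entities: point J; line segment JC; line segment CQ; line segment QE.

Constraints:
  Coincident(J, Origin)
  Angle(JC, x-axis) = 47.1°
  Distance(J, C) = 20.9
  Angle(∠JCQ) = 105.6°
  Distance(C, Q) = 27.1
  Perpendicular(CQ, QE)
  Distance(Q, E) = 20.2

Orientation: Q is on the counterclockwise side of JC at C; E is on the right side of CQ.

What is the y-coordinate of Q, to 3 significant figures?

38.4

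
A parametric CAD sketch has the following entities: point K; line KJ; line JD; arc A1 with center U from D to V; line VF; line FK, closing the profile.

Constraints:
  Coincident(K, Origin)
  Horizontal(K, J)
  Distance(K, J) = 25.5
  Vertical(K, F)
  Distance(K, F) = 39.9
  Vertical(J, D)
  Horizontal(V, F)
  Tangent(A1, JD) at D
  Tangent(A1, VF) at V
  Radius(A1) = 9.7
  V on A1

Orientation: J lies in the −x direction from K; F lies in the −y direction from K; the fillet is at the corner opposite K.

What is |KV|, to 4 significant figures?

42.91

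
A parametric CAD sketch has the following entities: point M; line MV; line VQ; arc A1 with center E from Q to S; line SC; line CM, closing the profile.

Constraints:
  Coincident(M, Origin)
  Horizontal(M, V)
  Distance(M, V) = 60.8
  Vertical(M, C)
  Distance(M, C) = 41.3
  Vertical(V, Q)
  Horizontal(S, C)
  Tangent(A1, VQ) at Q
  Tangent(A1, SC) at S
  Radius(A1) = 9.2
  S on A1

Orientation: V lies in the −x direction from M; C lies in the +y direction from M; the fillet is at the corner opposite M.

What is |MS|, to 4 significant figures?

66.09

The virtual corner opposite M is at (-60.80, 41.30). Tangency of A1 to VQ means the radius EQ is perpendicular to VQ and since A1 is tangent to SC there, ES ⟂ SC, with radius 9.2, so the center E sits 9.2 in from both sides at E = (-51.60, 32.10). That places the tangent points at Q = (-60.80, 32.10) on VQ and S = (-51.60, 41.30) on SC. Then |MS| = |S − M| = 66.09.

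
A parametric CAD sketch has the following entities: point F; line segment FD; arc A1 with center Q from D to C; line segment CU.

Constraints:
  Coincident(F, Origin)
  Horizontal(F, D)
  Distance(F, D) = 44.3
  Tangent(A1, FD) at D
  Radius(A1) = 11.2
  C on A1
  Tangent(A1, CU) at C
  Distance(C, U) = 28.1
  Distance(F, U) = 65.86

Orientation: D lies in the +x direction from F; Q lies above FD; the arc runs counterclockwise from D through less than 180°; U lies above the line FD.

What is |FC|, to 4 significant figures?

56.82

Checks: F = (0.00, 0.00) ✓; |QC| = 11.20 ✓; ∠(QC, CU) = 90.00° ✓; |CU| = 28.10 ✓; |FU| = 65.86 ✓.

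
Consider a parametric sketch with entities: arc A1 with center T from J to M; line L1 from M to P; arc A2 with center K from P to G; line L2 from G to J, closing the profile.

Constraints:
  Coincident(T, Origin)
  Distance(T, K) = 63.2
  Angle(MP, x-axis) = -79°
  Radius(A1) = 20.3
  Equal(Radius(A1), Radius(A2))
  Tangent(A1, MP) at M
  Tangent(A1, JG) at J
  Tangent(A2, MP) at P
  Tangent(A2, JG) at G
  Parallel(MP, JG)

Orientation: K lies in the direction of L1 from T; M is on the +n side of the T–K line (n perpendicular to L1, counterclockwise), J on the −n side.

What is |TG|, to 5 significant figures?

66.380

Tangency of A1 to both parallel lines with radius 20.3 puts M and J at T ± 20.3·n: M = (19.927, 3.8734), J = (-19.927, -3.8734). Equal radii place P and G the same way about K: P = K + 20.3·n = (31.986, -58.165), G = K − 20.3·n = (-7.8679, -65.912). Then |TG| = |G − T| = 66.380.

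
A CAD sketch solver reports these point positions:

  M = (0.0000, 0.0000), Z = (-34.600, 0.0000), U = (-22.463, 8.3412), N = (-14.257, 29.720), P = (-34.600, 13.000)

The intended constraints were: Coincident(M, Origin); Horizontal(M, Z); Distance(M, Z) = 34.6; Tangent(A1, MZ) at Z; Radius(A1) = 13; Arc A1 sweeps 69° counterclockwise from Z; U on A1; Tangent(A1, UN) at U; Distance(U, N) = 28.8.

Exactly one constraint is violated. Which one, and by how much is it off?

Distance(U, N) = 28.8 — off by 5.90.

M = (0.00, 0.00) ✓; M.y = 0.00, Z.y = 0.00 ✓; |MZ| = 34.60 ✓; ∠(PZ, ZM) = 90.00° ✓; |PZ| = 13.00 ✓; bearing(P→U) − bearing(P→Z) = 69.00° ✓; |PU| = 13.00 ✓; ∠(PU, UN) = 90.00° ✓; |UN| = 22.90 ✗.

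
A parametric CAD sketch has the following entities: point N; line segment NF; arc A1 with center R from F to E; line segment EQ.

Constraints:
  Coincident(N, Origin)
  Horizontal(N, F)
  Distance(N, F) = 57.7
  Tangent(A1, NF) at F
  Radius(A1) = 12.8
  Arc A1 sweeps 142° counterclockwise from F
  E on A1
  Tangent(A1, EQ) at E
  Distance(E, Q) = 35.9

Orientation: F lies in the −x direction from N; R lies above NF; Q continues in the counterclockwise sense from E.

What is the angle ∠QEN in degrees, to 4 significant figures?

166.7°

On A1, F sits at bearing -90° from R; a 142° counterclockwise sweep puts E at bearing 52°, so E = R + 12.8·(cos 52°, sin 52°) = (-49.82, 22.89). Since A1 is tangent to EQ there, RE ⟂ EQ, so EQ runs along (−sin 52°, cos 52°); with |EQ| = 35.9, Q = (-78.11, 44.99). Then cos ∠QEN = EQ·EN / (|EQ||EN|), giving 166.7°.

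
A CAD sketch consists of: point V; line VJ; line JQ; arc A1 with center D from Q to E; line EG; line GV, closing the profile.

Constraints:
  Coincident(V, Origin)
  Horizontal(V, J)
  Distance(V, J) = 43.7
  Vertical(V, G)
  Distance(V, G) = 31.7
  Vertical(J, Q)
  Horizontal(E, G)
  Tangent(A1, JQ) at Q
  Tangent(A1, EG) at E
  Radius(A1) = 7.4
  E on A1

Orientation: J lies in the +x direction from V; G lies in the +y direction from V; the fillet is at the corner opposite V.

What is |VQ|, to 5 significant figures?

50.002

V is at the origin; V and J share the same y with |VJ| = 43.7 and J on the +x side, so J = (43.700, 0.0000). V and G share the same x with |VG| = 31.7 and G on the +y side, so G = (0.0000, 31.700). The virtual corner opposite V is at (43.700, 31.700). Since A1 is tangent to JQ there, DQ ⟂ JQ and A1 meets EG tangentially, so DE is at right angles to EG, with radius 7.4, so the center D sits 7.4 in from both sides at D = (36.300, 24.300). That places the tangent points at Q = (43.700, 24.300) on JQ and E = (36.300, 31.700) on EG. Then |VQ| = |Q − V| = 50.002.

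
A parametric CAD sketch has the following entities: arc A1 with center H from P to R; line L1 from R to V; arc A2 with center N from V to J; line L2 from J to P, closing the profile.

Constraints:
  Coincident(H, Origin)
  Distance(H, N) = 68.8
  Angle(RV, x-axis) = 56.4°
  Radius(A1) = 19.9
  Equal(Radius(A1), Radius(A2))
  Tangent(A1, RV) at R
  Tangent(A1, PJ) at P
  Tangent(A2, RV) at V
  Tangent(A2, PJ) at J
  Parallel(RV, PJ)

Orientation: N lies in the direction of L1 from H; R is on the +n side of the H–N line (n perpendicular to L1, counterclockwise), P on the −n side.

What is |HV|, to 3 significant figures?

71.6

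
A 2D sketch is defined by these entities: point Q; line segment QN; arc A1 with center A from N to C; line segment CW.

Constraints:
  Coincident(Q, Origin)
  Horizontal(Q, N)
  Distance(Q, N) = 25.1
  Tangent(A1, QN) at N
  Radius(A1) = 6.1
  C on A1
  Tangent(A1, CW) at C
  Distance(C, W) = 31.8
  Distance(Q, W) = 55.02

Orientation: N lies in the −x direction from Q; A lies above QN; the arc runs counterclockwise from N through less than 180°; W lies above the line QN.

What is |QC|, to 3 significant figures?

23.6

Q is at the origin; Q and N share the same y with |QN| = 25.1 and N on the −x side, so N = (-25.1, 0.00). The tangent condition forces AN to be normal to QN, so A = N + (0, 6.1) = (-25.1, 6.10). Since AC ⟂ CW (tangency), |AW| = √(6.1² + 31.8²) = 32.4 regardless of where C sits on A1. So W lies on both circle(Q, 55.02) and circle(A, 32.4); the above-QN intersection is W = (-45.0, 31.6). C is the foot of the tangent from W: C = (-21.1, 10.7).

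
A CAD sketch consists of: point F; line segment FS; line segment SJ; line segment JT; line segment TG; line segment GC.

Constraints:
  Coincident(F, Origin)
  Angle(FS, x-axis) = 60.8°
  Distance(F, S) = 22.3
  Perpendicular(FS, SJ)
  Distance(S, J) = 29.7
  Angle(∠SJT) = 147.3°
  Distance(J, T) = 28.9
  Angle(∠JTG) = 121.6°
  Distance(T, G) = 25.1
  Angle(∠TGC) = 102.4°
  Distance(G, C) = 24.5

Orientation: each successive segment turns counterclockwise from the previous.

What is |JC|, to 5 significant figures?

45.509

F is at the origin; FS runs at 60.8° with length 22.3, so S = (10.879, 19.466). FS ⟂ SJ, so SJ runs at 150.80°; with |SJ| = 29.7, J = (-15.047, 33.956). ∠SJT = 147.3° gives JT at -176.50° from the x-axis; with |JT| = 28.9, T = (-43.893, 32.191). ∠JTG = 121.6° gives TG at -118.10° from the x-axis; with |TG| = 25.1, G = (-55.715, 10.050). ∠TGC = 102.4° gives GC at -40.500° from the x-axis; with |GC| = 24.5, C = (-37.085, -5.8616). Then |JC| = |C − J| = 45.509.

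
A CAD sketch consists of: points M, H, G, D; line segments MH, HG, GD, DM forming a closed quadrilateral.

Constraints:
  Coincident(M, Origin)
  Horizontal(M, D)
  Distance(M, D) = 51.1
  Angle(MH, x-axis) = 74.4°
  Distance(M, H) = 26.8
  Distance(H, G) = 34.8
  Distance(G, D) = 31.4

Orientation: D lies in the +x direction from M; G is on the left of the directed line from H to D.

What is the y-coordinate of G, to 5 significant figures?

29.978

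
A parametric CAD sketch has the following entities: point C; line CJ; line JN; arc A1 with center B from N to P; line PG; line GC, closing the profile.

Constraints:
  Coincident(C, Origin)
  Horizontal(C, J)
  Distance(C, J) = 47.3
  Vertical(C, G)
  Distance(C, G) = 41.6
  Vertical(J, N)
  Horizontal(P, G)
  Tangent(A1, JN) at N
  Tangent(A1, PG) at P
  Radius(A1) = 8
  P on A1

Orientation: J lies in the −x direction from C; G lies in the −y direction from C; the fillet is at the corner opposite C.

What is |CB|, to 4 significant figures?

51.71

C is at the origin; CJ is horizontal with |CJ| = 47.3 and J on the −x side, so J = (-47.30, 0.000). CG is vertical with |CG| = 41.6 and G on the −y side, so G = (0.000, -41.60). The virtual corner opposite C is at (-47.30, -41.60). The tangent condition forces BN to be normal to JN and the tangent condition forces BP to be normal to PG, with radius 8.0, so the center B sits 8.0 in from both sides at B = (-39.30, -33.60). Then |CB| = |B − C| = 51.71.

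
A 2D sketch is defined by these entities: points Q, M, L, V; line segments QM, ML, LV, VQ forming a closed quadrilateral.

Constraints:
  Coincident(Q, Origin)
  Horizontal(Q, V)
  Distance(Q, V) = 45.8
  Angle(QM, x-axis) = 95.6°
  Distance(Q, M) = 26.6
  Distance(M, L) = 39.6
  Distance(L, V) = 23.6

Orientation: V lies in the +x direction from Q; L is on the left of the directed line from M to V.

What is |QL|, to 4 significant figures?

42.70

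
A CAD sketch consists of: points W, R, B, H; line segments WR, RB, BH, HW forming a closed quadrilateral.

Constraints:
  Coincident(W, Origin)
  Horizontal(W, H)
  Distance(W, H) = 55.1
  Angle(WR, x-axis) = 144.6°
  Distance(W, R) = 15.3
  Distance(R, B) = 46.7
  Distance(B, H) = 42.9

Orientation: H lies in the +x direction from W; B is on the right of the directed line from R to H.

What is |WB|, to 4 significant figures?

31.78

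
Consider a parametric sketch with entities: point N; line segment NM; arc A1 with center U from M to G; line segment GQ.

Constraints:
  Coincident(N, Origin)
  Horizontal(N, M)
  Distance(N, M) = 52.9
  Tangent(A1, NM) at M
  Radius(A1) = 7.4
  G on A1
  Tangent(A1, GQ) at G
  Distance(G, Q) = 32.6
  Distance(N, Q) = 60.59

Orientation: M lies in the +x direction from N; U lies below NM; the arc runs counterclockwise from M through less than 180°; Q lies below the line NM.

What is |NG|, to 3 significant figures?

46.1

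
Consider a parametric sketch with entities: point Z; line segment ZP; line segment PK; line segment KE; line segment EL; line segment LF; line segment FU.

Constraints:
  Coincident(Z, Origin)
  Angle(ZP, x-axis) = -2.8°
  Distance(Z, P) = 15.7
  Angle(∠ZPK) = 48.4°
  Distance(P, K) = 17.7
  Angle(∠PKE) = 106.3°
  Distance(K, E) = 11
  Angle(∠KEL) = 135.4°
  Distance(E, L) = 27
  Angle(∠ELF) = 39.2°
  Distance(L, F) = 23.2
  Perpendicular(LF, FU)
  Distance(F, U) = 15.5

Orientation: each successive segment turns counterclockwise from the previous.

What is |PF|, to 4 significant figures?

12.10

Z is at the origin; ZP runs at -2.8° with length 15.7, so P = (15.68, -0.7669). ∠ZPK = 48.4° gives PK at 128.8° from the x-axis; with |PK| = 17.7, K = (4.590, 13.03). ∠PKE = 106.3° gives KE at -157.5° from the x-axis; with |KE| = 11.0, E = (-5.572, 8.818). ∠KEL = 135.4° gives EL at -112.9° from the x-axis; with |EL| = 27.0, L = (-16.08, -16.05). ∠ELF = 39.2° gives LF at 27.90° from the x-axis; with |LF| = 23.2, F = (4.425, -5.198). Then |PF| = |F − P| = 12.10.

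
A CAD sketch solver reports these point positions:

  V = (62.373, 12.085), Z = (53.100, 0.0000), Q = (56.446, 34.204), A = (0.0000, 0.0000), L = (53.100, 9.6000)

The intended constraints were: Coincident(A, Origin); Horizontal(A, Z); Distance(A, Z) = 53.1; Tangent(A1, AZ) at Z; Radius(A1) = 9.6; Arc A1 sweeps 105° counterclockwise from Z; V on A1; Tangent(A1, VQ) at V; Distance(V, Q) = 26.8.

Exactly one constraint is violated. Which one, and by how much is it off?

Distance(V, Q) = 26.8 — off by 3.90.

A = (0.00, 0.00) ✓; A.y = 0.00, Z.y = 0.00 ✓; |AZ| = 53.10 ✓; ∠(LZ, ZA) = 90.00° ✓; |LZ| = 9.600 ✓; bearing(L→V) − bearing(L→Z) = 105.0° ✓; |LV| = 9.600 ✓; ∠(LV, VQ) = 90.00° ✓; |VQ| = 22.90 ✗.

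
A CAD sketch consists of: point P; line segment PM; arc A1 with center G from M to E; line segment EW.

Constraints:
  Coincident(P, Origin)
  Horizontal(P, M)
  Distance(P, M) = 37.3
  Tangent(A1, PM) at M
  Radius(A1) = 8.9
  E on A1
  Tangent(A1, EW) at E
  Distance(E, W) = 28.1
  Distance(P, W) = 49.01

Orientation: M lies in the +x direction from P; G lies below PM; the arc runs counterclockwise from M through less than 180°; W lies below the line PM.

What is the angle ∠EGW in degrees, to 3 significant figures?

72.4°

Checks: |GE| = 8.900 ✓; ∠(GE, EW) = 90.00° ✓; |EW| = 28.10 ✓; |PW| = 49.01 ✓.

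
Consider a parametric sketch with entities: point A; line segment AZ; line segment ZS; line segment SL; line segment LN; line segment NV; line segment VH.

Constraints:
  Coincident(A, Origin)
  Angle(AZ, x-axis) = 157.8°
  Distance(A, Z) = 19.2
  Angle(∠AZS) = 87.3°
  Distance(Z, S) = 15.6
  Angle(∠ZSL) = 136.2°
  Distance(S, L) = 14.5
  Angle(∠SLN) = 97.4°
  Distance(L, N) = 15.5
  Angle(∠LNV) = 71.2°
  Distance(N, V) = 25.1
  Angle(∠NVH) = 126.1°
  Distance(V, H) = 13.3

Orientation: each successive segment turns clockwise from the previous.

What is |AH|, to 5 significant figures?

30.441

A is at the origin; AZ runs at 157.8° with length 19.2, so Z = (-17.777, 7.2545). ∠AZS = 87.3° gives ZS at 65.100° from the x-axis; with |ZS| = 15.6, S = (-11.209, 21.404). ∠ZSL = 136.2° gives SL at 21.300° from the x-axis; with |SL| = 14.5, L = (2.3010, 26.672). ∠SLN = 97.4° gives LN at -61.300° from the x-axis; with |LN| = 15.5, N = (9.7444, 13.076). ∠LNV = 71.2° gives NV at -170.10° from the x-axis; with |NV| = 25.1, V = (-14.982, 8.7604). ∠NVH = 126.1° gives VH at 136.00° from the x-axis; with |VH| = 13.3, H = (-24.549, 17.999). Then |AH| = |H − A| = 30.441.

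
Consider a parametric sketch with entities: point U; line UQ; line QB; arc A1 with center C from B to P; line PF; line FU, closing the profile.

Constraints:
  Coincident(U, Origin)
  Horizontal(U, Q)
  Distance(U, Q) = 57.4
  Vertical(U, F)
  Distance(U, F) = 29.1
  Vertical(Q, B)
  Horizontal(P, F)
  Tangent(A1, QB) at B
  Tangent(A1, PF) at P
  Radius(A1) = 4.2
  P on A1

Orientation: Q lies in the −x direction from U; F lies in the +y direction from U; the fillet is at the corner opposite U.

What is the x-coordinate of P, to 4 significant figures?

-53.20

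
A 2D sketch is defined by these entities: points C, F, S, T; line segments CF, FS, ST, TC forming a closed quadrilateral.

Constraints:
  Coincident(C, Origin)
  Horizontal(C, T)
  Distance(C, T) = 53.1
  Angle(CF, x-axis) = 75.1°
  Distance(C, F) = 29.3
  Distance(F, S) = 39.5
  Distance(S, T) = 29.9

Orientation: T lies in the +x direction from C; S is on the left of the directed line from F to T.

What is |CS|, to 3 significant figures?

55.4

Checks: |FS| = 39.50 ✓; |ST| = 29.90 ✓.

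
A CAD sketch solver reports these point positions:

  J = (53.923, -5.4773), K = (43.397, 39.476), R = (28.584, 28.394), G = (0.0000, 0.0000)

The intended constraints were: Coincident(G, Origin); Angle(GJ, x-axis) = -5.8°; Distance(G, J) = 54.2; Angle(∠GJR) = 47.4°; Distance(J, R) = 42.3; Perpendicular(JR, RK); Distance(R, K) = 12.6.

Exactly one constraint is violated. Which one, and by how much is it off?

Distance(R, K) = 12.6 — off by 5.90.

G = (0.00, 0.00) ✓; GJ at -5.800° ✓; |GJ| = 54.20 ✓; ∠GJR = 47.40° ✓; |JR| = 42.30 ✓; ∠(JR, RK) = 90.00° ✓; |RK| = 18.50 ✗.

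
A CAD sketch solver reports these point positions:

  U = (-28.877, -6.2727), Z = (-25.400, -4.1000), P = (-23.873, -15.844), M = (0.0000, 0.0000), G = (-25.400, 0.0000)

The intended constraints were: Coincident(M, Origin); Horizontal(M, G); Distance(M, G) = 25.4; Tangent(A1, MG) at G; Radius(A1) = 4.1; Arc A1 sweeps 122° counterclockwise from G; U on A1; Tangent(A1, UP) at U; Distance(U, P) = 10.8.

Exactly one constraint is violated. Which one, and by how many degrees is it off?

Tangent(A1, UP) at U — off by 4.40°.

M = (0.00, 0.00) ✓; M.y = 0.00, G.y = 0.00 ✓; |MG| = 25.40 ✓; ∠(ZG, GM) = 90.00° ✓; |ZG| = 4.100 ✓; bearing(Z→U) − bearing(Z→G) = 122.0° ✓; |ZU| = 4.100 ✓; ∠(ZU, UP) = 94.40° ✗; |UP| = 10.80 ✓.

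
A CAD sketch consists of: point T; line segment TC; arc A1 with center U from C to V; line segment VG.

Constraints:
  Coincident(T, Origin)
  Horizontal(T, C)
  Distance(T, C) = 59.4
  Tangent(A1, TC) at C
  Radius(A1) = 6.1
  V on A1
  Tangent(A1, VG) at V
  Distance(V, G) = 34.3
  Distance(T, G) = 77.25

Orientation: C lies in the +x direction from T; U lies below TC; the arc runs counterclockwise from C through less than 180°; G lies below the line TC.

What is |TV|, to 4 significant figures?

54.33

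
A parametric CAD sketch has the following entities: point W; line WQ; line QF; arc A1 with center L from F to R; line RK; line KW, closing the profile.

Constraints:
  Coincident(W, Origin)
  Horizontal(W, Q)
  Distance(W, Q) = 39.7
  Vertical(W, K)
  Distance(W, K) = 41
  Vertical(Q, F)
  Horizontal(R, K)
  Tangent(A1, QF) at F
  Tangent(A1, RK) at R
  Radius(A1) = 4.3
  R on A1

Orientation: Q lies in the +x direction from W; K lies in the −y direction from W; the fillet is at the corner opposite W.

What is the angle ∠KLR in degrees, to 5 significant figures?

83.074°

W is at the origin; W and Q share the same y with |WQ| = 39.7 and Q on the +x side, so Q = (39.700, 0.0000). WK is vertical with |WK| = 41.0 and K on the −y side, so K = (0.0000, -41.000). The virtual corner opposite W is at (39.700, -41.000). Tangency of A1 to QF means the radius LF is perpendicular to QF and since A1 is tangent to RK there, LR ⟂ RK, with radius 4.3, so the center L sits 4.3 in from both sides at L = (35.400, -36.700). That places the tangent points at F = (39.700, -36.700) on QF and R = (35.400, -41.000) on RK. Then cos ∠KLR = LK·LR / (|LK||LR|), giving 83.074°.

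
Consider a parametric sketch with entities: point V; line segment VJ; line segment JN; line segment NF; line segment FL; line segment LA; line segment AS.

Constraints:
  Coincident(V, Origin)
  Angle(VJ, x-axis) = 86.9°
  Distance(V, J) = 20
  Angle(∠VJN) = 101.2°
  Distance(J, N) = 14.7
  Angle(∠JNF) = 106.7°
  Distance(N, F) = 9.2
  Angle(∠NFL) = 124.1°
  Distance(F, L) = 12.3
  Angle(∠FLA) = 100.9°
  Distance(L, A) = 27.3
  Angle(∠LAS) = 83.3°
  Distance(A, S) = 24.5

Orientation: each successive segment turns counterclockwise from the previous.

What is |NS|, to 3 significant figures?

21.1

V is at the origin; VJ runs at 86.9° with length 20.0, so J = (1.08, 20.0). ∠VJN = 101.2° gives JN at 166° from the x-axis; with |JN| = 14.7, N = (-13.2, 23.6). ∠JNF = 106.7° gives NF at -121° from the x-axis; with |NF| = 9.2, F = (-17.9, 15.7). ∠NFL = 124.1° gives FL at -65.1° from the x-axis; with |FL| = 12.3, L = (-12.7, 4.56). ∠FLA = 100.9° gives LA at 14.0° from the x-axis; with |LA| = 27.3, A = (13.8, 11.2). ∠LAS = 83.3° gives AS at 111° from the x-axis; with |AS| = 24.5, S = (5.11, 34.1). Then |NS| = |S − N| = 21.1.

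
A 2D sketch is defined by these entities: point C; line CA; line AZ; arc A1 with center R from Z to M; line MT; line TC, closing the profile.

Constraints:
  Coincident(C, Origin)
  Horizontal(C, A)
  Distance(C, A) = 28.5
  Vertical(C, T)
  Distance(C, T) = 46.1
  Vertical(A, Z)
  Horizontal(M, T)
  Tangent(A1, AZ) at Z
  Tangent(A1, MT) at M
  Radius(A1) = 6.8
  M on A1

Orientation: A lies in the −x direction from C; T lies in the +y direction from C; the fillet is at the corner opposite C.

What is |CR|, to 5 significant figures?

44.893

C is at the origin; C and A share the same y with |CA| = 28.5 and A on the −x side, so A = (-28.500, 0.0000). CT is vertical with |CT| = 46.1 and T on the +y side, so T = (0.0000, 46.100). The virtual corner opposite C is at (-28.500, 46.100). Tangency of A1 to AZ means the radius RZ is perpendicular to AZ and since A1 is tangent to MT there, RM ⟂ MT, with radius 6.8, so the center R sits 6.8 in from both sides at R = (-21.700, 39.300). Then |CR| = |R − C| = 44.893.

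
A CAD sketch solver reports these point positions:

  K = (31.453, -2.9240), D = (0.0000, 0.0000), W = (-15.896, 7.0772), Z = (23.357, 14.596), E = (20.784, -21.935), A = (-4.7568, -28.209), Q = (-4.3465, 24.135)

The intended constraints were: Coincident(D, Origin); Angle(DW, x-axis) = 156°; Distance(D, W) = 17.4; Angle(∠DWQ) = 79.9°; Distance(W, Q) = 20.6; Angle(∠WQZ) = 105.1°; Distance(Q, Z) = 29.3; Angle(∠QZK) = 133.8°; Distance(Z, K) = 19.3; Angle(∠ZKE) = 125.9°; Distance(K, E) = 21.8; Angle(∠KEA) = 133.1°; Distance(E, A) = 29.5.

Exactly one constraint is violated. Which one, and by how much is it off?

Distance(E, A) = 29.5 — off by 3.20.

D = (0.00, 0.00) ✓; DW at 156.0° ✓; |DW| = 17.40 ✓; ∠DWQ = 79.90° ✓; |WQ| = 20.60 ✓; ∠WQZ = 105.1° ✓; |QZ| = 29.30 ✓; ∠QZK = 133.8° ✓; |ZK| = 19.30 ✓; ∠ZKE = 125.9° ✓; |KE| = 21.80 ✓; ∠KEA = 133.1° ✓; |EA| = 26.30 ✗.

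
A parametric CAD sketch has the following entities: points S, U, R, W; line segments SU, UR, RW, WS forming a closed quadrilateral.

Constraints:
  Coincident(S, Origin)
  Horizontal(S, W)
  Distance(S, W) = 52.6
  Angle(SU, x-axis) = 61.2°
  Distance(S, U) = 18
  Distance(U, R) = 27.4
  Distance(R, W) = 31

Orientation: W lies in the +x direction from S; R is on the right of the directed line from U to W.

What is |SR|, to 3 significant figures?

23.9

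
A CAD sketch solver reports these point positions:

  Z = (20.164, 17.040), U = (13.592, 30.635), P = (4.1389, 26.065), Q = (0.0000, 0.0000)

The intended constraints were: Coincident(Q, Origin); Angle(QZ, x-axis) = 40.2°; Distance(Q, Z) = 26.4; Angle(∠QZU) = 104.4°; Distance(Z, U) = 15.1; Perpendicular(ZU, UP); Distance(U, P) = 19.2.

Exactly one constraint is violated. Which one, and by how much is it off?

Distance(U, P) = 19.2 — off by 8.70.

Q = (0.00, 0.00) ✓; QZ at 40.20° ✓; |QZ| = 26.40 ✓; ∠QZU = 104.4° ✓; |ZU| = 15.10 ✓; ∠(ZU, UP) = 90.00° ✓; |UP| = 10.50 ✗.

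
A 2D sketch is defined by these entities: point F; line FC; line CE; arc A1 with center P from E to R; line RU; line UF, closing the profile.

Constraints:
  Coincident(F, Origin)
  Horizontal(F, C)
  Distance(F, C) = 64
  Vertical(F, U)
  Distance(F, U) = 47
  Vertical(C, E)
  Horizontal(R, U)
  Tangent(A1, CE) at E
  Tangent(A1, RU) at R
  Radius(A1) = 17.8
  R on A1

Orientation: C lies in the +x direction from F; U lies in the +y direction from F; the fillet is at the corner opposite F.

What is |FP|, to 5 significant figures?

54.654

F is at the origin; F and C share the same y with |FC| = 64.0 and C on the +x side, so C = (64.000, 0.0000). F and U share the same x with |FU| = 47.0 and U on the +y side, so U = (0.0000, 47.000). The virtual corner opposite F is at (64.000, 47.000). The tangent condition forces PE to be normal to CE and the tangent condition forces PR to be normal to RU, with radius 17.8, so the center P sits 17.8 in from both sides at P = (46.200, 29.200). Then |FP| = |P − F| = 54.654.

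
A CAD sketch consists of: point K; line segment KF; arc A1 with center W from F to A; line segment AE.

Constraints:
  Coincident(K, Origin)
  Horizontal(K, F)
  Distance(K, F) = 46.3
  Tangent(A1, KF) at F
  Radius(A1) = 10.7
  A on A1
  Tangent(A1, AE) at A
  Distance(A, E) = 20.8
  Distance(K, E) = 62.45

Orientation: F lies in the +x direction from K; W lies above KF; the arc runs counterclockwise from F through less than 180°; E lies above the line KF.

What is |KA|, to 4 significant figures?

58.21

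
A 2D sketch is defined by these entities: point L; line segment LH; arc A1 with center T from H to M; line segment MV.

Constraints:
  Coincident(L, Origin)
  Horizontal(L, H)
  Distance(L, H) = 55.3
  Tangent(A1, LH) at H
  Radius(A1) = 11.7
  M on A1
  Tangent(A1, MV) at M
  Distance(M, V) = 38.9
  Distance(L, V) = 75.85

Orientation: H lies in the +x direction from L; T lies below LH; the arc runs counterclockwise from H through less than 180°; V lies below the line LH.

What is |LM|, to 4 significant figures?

46.54

L is at the origin; LH is horizontal with |LH| = 55.3 and H on the +x side, so H = (55.30, 0.000). A1 meets LH tangentially, so TH is at right angles to LH, so T = H + (0, -11.7) = (55.30, -11.70). Since TM ⟂ MV (tangency), |TV| = √(11.7² + 38.9²) = 40.62 regardless of where M sits on A1. So V lies on both circle(L, 75.85) and circle(T, 40.62); the below-LH intersection is V = (54.92, -52.32). M is the foot of the tangent from V: M = (44.06, -14.96).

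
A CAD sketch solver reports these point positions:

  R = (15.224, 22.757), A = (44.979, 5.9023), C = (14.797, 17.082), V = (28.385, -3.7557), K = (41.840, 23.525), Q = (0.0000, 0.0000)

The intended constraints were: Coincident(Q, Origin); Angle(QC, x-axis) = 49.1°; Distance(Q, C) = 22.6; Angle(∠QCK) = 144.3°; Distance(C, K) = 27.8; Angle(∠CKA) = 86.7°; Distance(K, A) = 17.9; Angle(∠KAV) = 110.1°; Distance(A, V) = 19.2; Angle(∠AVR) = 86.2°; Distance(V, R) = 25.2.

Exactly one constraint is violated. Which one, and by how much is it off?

Distance(V, R) = 25.2 — off by 4.40.

Q = (0.00, 0.00) ✓; QC at 49.10° ✓; |QC| = 22.60 ✓; ∠QCK = 144.3° ✓; |CK| = 27.80 ✓; ∠CKA = 86.70° ✓; |KA| = 17.90 ✓; ∠KAV = 110.1° ✓; |AV| = 19.20 ✓; ∠AVR = 86.20° ✓; |VR| = 29.60 ✗.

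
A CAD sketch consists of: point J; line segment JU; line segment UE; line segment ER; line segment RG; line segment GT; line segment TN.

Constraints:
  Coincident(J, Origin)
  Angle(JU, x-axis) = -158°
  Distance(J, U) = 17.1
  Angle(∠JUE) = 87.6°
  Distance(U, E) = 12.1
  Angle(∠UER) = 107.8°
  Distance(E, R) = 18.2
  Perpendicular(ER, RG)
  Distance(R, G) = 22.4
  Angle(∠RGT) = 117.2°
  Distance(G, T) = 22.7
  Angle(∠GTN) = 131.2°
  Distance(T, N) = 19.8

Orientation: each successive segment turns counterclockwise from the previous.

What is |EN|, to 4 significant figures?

32.65

J is at the origin; JU runs at -158.0° with length 17.1, so U = (-15.85, -6.406). ∠JUE = 87.6° gives UE at -65.60° from the x-axis; with |UE| = 12.1, E = (-10.86, -17.43). ∠UER = 107.8° gives ER at 6.600° from the x-axis; with |ER| = 18.2, R = (7.223, -15.33). ER ⟂ RG, so RG runs at 96.60°; with |RG| = 22.4, G = (4.649, 6.918). ∠RGT = 117.2° gives GT at 159.4° from the x-axis; with |GT| = 22.7, T = (-16.60, 14.91). ∠GTN = 131.2° gives TN at -151.8° from the x-axis; with |TN| = 19.8, N = (-34.05, 5.549). Then |EN| = |N − E| = 32.65.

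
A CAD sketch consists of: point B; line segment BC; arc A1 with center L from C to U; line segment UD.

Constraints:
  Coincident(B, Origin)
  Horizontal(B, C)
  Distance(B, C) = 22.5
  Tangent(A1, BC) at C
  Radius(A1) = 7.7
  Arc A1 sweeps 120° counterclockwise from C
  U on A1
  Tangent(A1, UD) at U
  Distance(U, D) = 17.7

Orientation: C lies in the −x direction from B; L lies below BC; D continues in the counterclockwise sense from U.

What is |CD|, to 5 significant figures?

26.967

On A1, C sits at bearing 90° from L; a 120° counterclockwise sweep puts U at bearing 210°, so U = L + 7.7·(cos 210°, sin 210°) = (-29.168, -11.550). A1 meets UD tangentially, so LU is at right angles to UD, so UD runs along (−sin 210°, cos 210°); with |UD| = 17.7, D = (-20.318, -26.879). Then |CD| = |D − C| = 26.967.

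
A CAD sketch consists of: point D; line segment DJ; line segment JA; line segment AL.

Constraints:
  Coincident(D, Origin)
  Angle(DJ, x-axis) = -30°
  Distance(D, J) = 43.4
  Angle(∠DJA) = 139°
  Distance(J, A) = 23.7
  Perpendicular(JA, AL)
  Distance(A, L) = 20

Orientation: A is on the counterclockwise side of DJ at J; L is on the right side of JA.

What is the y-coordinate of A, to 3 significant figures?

-17.2

D is at the origin; DJ runs at -30.0° with length 43.4, so J = 43.4·(cos -30.0°, sin -30.0°) = (37.6, -21.7). ∠DJA = 139.0°, so JA runs at -30.0° + (180° − 139.0°) = 11.0° from the x-axis; with |JA| = 23.7, A = J + 23.7·(cos 11.0°, sin 11.0°) = (60.9, -17.2). So A.y = -17.2.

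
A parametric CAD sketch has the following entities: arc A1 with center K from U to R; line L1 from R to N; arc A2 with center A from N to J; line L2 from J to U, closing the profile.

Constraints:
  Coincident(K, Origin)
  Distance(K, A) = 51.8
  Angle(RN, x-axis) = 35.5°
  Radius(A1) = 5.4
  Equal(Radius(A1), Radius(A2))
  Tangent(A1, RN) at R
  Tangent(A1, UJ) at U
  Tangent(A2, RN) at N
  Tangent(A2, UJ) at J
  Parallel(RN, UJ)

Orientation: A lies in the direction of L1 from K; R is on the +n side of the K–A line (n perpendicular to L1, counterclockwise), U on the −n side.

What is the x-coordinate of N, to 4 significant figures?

39.04

The slot axis is L1's direction at 35.5°, so u = (cos 35.5°, sin 35.5°) = (0.8141, 0.5807) and n = (−sin 35.5°, cos 35.5°) = (-0.5807, 0.8141). K is at the origin and A lies 51.8 along u from K, so A = 51.8·u = (42.17, 30.08). Tangency of A1 to both parallel lines with radius 5.4 puts R and U at K ± 5.4·n: R = (-3.136, 4.396), U = (3.136, -4.396). Equal radii place N and J the same way about A: N = A + 5.4·n = (39.04, 34.48), J = A − 5.4·n = (45.31, 25.68). So N.x = 39.04.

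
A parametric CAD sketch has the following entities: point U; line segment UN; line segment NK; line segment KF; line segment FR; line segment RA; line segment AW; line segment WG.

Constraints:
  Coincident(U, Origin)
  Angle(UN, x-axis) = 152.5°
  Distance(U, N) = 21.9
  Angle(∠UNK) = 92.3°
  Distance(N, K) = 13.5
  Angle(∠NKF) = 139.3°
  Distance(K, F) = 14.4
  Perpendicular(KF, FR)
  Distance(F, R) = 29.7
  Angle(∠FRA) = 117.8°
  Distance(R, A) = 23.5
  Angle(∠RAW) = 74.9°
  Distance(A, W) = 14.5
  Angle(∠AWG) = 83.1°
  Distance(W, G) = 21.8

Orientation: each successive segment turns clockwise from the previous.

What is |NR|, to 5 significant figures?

32.304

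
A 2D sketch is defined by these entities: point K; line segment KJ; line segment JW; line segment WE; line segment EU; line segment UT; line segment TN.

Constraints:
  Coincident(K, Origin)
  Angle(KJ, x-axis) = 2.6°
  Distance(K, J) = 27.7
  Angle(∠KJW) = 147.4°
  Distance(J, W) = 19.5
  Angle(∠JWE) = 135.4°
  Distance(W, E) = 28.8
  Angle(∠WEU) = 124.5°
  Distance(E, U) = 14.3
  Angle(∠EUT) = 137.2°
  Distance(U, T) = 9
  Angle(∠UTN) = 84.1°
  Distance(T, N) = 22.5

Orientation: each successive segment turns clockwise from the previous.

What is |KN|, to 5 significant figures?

42.367

K is at the origin; KJ runs at 2.6° with length 27.7, so J = (27.671, 1.2566). ∠KJW = 147.4° gives JW at -30.000° from the x-axis; with |JW| = 19.5, W = (44.559, -8.4934). ∠JWE = 135.4° gives WE at -74.600° from the x-axis; with |WE| = 28.8, E = (52.207, -36.259). ∠WEU = 124.5° gives EU at -130.10° from the x-axis; with |EU| = 14.3, U = (42.996, -47.198). ∠EUT = 137.2° gives UT at -172.90° from the x-axis; with |UT| = 9.0, T = (34.065, -48.310). ∠UTN = 84.1° gives TN at 91.200° from the x-axis; with |TN| = 22.5, N = (33.594, -25.815). Then |KN| = |N − K| = 42.367.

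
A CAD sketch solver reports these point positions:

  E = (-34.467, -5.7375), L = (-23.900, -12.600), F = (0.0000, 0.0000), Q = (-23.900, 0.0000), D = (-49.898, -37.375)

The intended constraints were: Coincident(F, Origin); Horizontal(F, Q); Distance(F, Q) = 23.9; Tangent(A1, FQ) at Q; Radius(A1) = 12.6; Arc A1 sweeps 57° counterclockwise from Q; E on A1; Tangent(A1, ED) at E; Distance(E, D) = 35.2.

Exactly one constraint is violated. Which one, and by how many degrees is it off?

Tangent(A1, ED) at E — off by 7.00°.

F = (0.00, 0.00) ✓; F.y = 0.00, Q.y = 0.00 ✓; |FQ| = 23.90 ✓; ∠(LQ, QF) = 90.00° ✓; |LQ| = 12.60 ✓; bearing(L→E) − bearing(L→Q) = 57.00° ✓; |LE| = 12.60 ✓; ∠(LE, ED) = 83.00° ✗; |ED| = 35.20 ✓.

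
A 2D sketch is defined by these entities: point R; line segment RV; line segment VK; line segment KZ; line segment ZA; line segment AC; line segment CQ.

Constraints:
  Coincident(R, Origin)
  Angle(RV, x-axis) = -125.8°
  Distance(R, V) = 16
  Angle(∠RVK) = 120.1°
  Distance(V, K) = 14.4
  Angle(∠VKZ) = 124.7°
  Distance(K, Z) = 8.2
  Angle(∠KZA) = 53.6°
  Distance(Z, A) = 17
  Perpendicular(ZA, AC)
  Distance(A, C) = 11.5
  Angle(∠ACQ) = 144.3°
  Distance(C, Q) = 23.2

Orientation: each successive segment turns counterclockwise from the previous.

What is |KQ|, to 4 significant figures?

23.78

ZA is perpendicular to AC, so AC runs at -154.2°; with |AC| = 11.5, C = (-13.17, -17.33). ∠ACQ = 144.3° gives CQ at -118.5° from the x-axis; with |CQ| = 23.2, Q = (-24.24, -37.72). Then |KQ| = |Q − K| = 23.78.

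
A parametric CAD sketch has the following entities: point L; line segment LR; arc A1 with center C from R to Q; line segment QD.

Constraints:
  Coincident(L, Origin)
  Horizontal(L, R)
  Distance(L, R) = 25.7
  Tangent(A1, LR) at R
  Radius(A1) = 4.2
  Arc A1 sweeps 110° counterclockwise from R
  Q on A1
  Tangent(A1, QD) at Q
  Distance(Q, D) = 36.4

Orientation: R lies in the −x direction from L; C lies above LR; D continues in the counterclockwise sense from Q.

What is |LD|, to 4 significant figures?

52.51

L is at the origin; LR is horizontal with |LR| = 25.7 and R on the −x side, so R = (-25.70, 0.000). Tangency of A1 to LR means the radius CR is perpendicular to LR, so C = R + (0, 4.2) = (-25.70, 4.200). On A1, R sits at bearing -90° from C; a 110° counterclockwise sweep puts Q at bearing 20°, so Q = C + 4.2·(cos 20°, sin 20°) = (-21.75, 5.636). Tangency of A1 to QD means the radius CQ is perpendicular to QD, so QD runs along (−sin 20°, cos 20°); with |QD| = 36.4, D = (-34.20, 39.84). Then |LD| = |D − L| = 52.51.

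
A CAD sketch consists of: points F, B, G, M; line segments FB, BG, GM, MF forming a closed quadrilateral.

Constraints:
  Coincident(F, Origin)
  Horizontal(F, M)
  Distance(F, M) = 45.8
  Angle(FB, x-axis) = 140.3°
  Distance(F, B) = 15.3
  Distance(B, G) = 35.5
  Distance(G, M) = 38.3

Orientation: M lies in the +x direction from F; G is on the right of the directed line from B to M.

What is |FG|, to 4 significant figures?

20.55

Checks: |BG| = 35.50 ✓; |GM| = 38.30 ✓.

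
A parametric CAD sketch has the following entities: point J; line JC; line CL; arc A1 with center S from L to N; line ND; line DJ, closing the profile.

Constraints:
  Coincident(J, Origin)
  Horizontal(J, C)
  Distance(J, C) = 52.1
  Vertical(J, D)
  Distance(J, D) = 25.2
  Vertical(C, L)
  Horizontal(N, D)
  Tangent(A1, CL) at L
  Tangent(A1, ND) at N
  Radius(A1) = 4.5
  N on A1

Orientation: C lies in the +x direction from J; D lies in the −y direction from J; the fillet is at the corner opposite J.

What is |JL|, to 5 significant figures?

56.062

The virtual corner opposite J is at (52.100, -25.200). A1 meets CL tangentially, so SL is at right angles to CL and since A1 is tangent to ND there, SN ⟂ ND, with radius 4.5, so the center S sits 4.5 in from both sides at S = (47.600, -20.700). That places the tangent points at L = (52.100, -20.700) on CL and N = (47.600, -25.200) on ND. Then |JL| = |L − J| = 56.062.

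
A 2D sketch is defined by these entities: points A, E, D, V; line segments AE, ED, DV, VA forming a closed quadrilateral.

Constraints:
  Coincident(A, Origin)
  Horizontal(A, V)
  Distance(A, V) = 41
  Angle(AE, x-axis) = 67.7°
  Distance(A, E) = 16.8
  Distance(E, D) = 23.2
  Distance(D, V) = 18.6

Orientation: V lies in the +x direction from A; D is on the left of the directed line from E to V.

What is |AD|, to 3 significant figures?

33.0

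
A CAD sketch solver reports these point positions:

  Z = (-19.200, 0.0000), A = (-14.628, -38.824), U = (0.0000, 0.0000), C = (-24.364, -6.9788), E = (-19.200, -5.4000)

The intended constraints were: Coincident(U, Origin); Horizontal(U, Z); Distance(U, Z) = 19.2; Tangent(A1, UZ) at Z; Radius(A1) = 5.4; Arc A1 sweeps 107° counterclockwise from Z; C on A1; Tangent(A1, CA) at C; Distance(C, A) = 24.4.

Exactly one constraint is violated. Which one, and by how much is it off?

Distance(C, A) = 24.4 — off by 8.90.

U = (0.00, 0.00) ✓; U.y = 0.00, Z.y = 0.00 ✓; |UZ| = 19.20 ✓; ∠(EZ, ZU) = 90.00° ✓; |EZ| = 5.400 ✓; bearing(E→C) − bearing(E→Z) = 107.0° ✓; |EC| = 5.400 ✓; ∠(EC, CA) = 90.00° ✓; |CA| = 33.30 ✗.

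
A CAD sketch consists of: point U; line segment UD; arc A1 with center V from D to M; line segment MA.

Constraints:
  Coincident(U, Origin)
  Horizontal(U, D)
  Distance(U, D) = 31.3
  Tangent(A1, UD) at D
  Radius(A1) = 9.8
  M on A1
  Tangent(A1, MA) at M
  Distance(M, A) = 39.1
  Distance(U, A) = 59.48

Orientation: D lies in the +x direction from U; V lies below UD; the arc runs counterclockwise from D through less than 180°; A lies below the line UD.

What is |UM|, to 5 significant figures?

25.096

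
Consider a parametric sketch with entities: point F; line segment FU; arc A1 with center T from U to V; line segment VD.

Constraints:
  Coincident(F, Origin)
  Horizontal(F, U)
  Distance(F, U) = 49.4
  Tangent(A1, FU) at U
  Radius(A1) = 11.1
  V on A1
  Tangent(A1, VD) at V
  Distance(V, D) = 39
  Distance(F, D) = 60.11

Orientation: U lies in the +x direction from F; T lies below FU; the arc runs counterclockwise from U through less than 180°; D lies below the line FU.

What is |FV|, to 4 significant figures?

39.66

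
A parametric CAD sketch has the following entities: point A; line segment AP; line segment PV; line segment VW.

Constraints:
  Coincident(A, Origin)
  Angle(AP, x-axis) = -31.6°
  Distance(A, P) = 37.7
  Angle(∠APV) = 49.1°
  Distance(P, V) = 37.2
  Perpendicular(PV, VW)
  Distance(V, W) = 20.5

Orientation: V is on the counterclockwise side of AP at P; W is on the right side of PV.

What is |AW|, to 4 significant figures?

50.57

∠APV = 49.1°, so PV runs at -31.6° + (180° − 49.1°) = 99.30° from the x-axis; with |PV| = 37.2, V = P + 37.2·(cos 99.30°, sin 99.30°) = (26.10, 16.96). PV is perpendicular to VW; with |VW| = 20.5 on the right of PV, W = V + 20.5·(0.9869, 0.1616) = (46.33, 20.27). Then |AW| = |W − A| = 50.57.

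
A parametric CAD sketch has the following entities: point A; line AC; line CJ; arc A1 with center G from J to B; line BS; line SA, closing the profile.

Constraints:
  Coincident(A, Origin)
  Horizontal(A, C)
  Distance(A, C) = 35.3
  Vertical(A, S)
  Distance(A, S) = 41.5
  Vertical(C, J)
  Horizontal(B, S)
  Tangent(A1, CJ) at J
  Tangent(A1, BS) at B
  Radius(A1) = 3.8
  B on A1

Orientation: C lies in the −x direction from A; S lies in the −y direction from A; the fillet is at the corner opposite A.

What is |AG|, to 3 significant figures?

49.1

A and S share the same x with |AS| = 41.5 and S on the −y side, so S = (0.00, -41.5). The virtual corner opposite A is at (-35.3, -41.5). A1 meets CJ tangentially, so GJ is at right angles to CJ and A1 meets BS tangentially, so GB is at right angles to BS, with radius 3.8, so the center G sits 3.8 in from both sides at G = (-31.5, -37.7). Then |AG| = |G − A| = 49.1.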